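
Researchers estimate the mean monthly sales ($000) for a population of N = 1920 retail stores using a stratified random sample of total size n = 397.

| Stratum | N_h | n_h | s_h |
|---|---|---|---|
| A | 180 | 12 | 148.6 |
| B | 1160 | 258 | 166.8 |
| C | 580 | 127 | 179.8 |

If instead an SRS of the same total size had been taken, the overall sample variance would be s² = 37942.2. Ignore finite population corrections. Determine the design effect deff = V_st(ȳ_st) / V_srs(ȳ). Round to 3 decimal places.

deff ≈ 0.824

V̂(ȳ_st) = Σ W_h² s_h²/n_h, with W_h = N_h/N and N = 1920:
  stratum A: (180/1920)²·148.6²/12 = 16.1733
  stratum B: (1160/1920)²·166.8²/258 = 39.3628
  stratum C: (580/1920)²·179.8²/127 = 23.2289
V_st = 78.765
V_srs = s²/n = 37942.2/397 = 95.5723
deff = V_st / V_srs = 78.765/95.5723 = 0.8241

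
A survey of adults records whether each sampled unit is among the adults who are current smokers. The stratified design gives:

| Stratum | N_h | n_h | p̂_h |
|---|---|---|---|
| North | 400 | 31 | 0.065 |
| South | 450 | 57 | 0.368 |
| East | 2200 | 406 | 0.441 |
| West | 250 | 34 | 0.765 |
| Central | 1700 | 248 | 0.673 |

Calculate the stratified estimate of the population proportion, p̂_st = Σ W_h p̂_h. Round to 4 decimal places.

p̂_st ≈ 0.4994

N = 5000; stratum weights W_h = N_h/N.
p̂_st = Σ W_h p̂_h = (400·0.065 + 450·0.368 + 2200·0.441 + 250·0.765 + 1700·0.673)/5000 = 0.49943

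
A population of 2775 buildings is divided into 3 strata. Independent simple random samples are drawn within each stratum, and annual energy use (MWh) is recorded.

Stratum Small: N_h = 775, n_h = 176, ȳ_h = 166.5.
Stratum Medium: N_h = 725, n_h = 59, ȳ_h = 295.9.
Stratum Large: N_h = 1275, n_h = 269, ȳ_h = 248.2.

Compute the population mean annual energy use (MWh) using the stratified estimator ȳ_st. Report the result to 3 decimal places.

ȳ_st ≈ 237.845

N = Σ N_h = 2775. Stratum weights W_h = N_h/N.
ȳ_st = (775·166.5 + 725·295.9 + 1275·248.2) / 2775 = 237.84505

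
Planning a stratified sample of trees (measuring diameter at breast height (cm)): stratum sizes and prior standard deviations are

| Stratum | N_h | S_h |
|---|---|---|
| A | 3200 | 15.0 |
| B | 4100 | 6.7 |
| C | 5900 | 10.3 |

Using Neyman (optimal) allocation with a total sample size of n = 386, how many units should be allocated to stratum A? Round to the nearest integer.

136

Neyman allocation: n_h = n · N_h S_h / Σ N_i S_i, with n = 386.
  stratum A: N_h·S_h = 3200·15.0 = 48000.00
  stratum B: N_h·S_h = 4100·6.7 = 27470.00
  stratum C: N_h·S_h = 5900·10.3 = 60770.00
Σ N_h S_h = 136240.00
n for stratum A = 386·48000.00/136240.00 = 135.995 → 136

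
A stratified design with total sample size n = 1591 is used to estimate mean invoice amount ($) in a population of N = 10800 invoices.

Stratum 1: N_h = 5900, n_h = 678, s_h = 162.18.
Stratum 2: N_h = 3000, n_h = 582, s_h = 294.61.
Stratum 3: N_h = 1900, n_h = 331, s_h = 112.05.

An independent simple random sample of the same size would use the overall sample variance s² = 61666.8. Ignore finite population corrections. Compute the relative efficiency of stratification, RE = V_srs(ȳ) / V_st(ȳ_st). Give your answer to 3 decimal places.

RE ≈ 1.598

V̂(ȳ_st) = Σ W_h² s_h²/n_h, with W_h = N_h/N and N = 10800:
  stratum 1: (5900/10800)²·162.18²/678 = 11.5777
  stratum 2: (3000/10800)²·294.61²/582 = 11.5071
  stratum 3: (1900/10800)²·112.05²/331 = 1.17397
V_st = 24.2588
V_srs = s²/n = 61666.8/1591 = 38.7598
Relative efficiency = V_srs / V_st = 38.7598/24.2588 = 1.5978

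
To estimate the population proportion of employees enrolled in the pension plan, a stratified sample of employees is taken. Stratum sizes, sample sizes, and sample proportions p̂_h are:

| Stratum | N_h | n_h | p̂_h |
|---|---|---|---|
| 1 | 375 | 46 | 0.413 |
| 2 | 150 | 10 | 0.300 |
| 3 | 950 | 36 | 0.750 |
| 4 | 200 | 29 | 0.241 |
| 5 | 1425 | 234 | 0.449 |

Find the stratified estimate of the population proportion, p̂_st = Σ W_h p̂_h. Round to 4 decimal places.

N = 3100; stratum weights W_h = N_h/N.
p̂_st = Σ W_h p̂_h = (375·0.413 + 150·0.300 + 950·0.750 + 200·0.241 + 1425·0.449)/3100 = 0.51626

p̂_st ≈ 0.5163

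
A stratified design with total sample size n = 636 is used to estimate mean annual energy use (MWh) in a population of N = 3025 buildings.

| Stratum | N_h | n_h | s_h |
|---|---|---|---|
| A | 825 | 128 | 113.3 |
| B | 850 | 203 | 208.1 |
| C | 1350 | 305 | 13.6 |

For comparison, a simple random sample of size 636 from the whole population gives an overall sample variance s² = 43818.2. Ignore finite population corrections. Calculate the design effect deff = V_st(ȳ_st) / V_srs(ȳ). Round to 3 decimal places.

deff ≈ 0.355

V̂(ȳ_st) = Σ W_h² s_h²/n_h, with W_h = N_h/N and N = 3025:
  stratum A: (825/3025)²·113.3²/128 = 7.45945
  stratum B: (850/3025)²·208.1²/203 = 16.8436
  stratum C: (1350/3025)²·13.6²/305 = 0.12078
V_st = 24.4238
V_srs = s²/n = 43818.2/636 = 68.8965
deff = V_st / V_srs = 24.4238/68.8965 = 0.3545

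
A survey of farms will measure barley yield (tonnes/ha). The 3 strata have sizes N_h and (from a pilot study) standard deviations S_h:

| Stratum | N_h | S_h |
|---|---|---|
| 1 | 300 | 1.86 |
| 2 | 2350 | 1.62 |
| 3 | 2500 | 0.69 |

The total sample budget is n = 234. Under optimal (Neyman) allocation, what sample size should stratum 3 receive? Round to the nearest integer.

66

Neyman allocation: n_h = n · N_h S_h / Σ N_i S_i, with n = 234.
  stratum 1: N_h·S_h = 300·1.86 = 558.00
  stratum 2: N_h·S_h = 2350·1.62 = 3807.00
  stratum 3: N_h·S_h = 2500·0.69 = 1725.00
Σ N_h S_h = 6090.00
n for stratum 3 = 234·1725.00/6090.00 = 66.281 → 66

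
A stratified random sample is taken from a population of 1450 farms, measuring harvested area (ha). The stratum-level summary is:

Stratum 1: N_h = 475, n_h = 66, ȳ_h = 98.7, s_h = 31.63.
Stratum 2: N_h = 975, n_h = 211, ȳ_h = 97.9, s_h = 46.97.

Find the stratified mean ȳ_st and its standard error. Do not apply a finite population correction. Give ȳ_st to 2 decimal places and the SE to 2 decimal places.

ȳ_st ≈ 98.16, SE ≈ 2.52

ȳ_st = Σ W_h ȳ_h = (475·98.7 + 975·97.9)/1450 = 98.16207
V̂(ȳ_st) = Σ W_h² s_h²/n_h, with W_h = N_h/N and N = 1450:
  stratum 1: (475/1450)²·31.63²/66 = 1.62669
  stratum 2: (975/1450)²·46.97²/211 = 4.7275
V̂(ȳ_st) = 6.3542
SE(ȳ_st) = √6.3542 = 2.52075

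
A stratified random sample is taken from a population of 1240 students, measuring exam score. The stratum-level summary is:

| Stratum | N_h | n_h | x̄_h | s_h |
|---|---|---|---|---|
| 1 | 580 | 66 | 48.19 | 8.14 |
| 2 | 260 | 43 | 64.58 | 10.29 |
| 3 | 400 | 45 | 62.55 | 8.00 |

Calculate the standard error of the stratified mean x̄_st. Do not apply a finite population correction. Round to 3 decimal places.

SE(x̄_st) ≈ 0.690

V̂(x̄_st) = Σ W_h² s_h²/n_h, with W_h = N_h/N and N = 1240:
  stratum 1: (580/1240)²·8.14²/66 = 0.219643
  stratum 2: (260/1240)²·10.29²/43 = 0.108259
  stratum 3: (400/1240)²·8.00²/45 = 0.147994
V̂(x̄_st) = 0.475896
SE(x̄_st) = √0.475896 = 0.689852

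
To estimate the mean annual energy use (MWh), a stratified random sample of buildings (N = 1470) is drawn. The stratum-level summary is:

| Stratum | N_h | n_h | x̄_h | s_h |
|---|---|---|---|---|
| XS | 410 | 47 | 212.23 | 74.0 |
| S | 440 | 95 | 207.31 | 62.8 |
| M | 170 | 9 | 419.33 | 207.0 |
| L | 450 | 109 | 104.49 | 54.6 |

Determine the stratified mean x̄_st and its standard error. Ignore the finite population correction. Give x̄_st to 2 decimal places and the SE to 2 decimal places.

x̄_st = Σ W_h x̄_h = (410·212.23 + 440·207.31 + 170·419.33 + 450·104.49)/1470 = 201.72605
V̂(x̄_st) = Σ W_h² s_h²/n_h, with W_h = N_h/N and N = 1470:
  stratum XS: (410/1470)²·74.0²/47 = 9.06356
  stratum S: (440/1470)²·62.8²/95 = 3.71934
  stratum M: (170/1470)²·207.0²/9 = 63.6739
  stratum L: (450/1470)²·54.6²/109 = 2.563
V̂(x̄_st) = 79.0198
SE(x̄_st) = √79.0198 = 8.88931

x̄_st ≈ 201.73, SE ≈ 8.89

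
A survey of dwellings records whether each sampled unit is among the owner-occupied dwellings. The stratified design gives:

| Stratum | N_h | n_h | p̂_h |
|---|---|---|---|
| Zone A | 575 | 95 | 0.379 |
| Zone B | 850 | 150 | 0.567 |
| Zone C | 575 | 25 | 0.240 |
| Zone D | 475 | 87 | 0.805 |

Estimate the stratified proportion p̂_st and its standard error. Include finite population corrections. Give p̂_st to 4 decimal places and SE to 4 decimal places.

p̂_st ≈ 0.4930, SE ≈ 0.0268

N = 2475; stratum weights W_h = N_h/N.
p̂_st = Σ W_h p̂_h = (575·0.379 + 850·0.567 + 575·0.240 + 475·0.805)/2475 = 0.49303
V̂(p̂_st) = Σ W_h² (1 − n_h/N_h) p̂_h(1−p̂_h)/(n_h−1):
  stratum Zone A: (575/2475)²·(1 − 95/575)·0.379·0.621/94 = 0.000112814
  stratum Zone B: (850/2475)²·(1 − 150/850)·0.567·0.433/149 = 0.000160048
  stratum Zone C: (575/2475)²·(1 − 25/575)·0.240·0.760/24 = 0.000392368
  stratum Zone D: (475/2475)²·(1 − 87/475)·0.805·0.195/86 = 5.4917e-05
V̂(p̂_st) = 0.000720147; SE = √V̂ = 0.0268356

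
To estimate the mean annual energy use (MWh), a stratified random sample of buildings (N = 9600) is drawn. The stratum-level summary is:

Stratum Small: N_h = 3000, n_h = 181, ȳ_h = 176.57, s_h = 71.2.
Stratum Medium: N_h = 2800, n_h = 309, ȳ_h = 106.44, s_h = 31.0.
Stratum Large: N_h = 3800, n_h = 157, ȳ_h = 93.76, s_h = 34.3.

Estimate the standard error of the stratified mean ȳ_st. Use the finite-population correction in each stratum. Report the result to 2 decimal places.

SE(ȳ_st) ≈ 1.98

V̂(ȳ_st) = Σ W_h² (1 − n_h/N_h) s_h²/n_h, with W_h = N_h/N and N = 9600:
  stratum Small: (3000/9600)²·(1 − 181/3000)·71.2²/181 = 2.57013
  stratum Medium: (2800/9600)²·(1 − 309/2800)·31.0²/309 = 0.235372
  stratum Large: (3800/9600)²·(1 − 157/3800)·34.3²/157 = 1.12561
V̂(ȳ_st) = 3.93112
SE(ȳ_st) = √3.93112 = 1.9827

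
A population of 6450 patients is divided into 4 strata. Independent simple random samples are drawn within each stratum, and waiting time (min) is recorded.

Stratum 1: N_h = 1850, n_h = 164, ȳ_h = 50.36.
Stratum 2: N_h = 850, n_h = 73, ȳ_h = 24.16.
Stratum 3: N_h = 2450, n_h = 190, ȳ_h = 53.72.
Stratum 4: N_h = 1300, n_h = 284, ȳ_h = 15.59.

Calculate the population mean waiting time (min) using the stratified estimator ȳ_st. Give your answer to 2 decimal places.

ȳ_st ≈ 41.18

N = Σ N_h = 6450. Stratum weights W_h = N_h/N.
ȳ_st = (1850·50.36 + 850·24.16 + 2450·53.72 + 1300·15.59) / 6450 = 41.1757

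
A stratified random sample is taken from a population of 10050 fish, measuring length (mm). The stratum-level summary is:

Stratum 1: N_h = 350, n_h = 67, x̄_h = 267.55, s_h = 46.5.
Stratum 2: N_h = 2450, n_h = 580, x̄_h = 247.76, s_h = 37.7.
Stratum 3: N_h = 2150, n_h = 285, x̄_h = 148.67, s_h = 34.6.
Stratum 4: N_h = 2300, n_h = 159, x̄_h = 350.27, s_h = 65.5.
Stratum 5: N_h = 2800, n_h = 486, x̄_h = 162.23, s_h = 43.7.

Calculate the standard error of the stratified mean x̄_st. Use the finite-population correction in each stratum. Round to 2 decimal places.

SE(x̄_st) ≈ 1.37

V̂(x̄_st) = Σ W_h² (1 − n_h/N_h) s_h²/n_h, with W_h = N_h/N and N = 10050:
  stratum 1: (350/10050)²·(1 − 67/350)·46.5²/67 = 0.0316485
  stratum 2: (2450/10050)²·(1 − 580/2450)·37.7²/580 = 0.111155
  stratum 3: (2150/10050)²·(1 − 285/2150)·34.6²/285 = 0.16676
  stratum 4: (2300/10050)²·(1 − 159/2300)·65.5²/159 = 1.31552
  stratum 5: (2800/10050)²·(1 − 486/2800)·43.7²/486 = 0.252067
V̂(x̄_st) = 1.87715
SE(x̄_st) = √1.87715 = 1.37009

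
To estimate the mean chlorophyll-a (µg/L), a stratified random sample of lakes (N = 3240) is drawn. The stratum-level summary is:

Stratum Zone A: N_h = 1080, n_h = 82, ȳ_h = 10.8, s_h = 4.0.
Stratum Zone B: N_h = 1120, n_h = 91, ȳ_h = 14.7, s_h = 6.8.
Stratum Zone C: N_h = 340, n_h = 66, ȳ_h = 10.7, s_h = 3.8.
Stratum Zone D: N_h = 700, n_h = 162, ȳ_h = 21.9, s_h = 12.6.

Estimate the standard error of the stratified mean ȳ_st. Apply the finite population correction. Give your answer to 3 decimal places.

V̂(ȳ_st) = Σ W_h² (1 − n_h/N_h) s_h²/n_h, with W_h = N_h/N and N = 3240:
  stratum Zone A: (1080/3240)²·(1 − 82/1080)·4.0²/82 = 0.0200341
  stratum Zone B: (1120/3240)²·(1 − 91/1120)·6.8²/91 = 0.0557853
  stratum Zone C: (340/3240)²·(1 − 66/340)·3.8²/66 = 0.00194161
  stratum Zone D: (700/3240)²·(1 − 162/700)·12.6²/162 = 0.0351574
V̂(ȳ_st) = 0.112918
SE(ȳ_st) = √0.112918 = 0.336033

SE(ȳ_st) ≈ 0.336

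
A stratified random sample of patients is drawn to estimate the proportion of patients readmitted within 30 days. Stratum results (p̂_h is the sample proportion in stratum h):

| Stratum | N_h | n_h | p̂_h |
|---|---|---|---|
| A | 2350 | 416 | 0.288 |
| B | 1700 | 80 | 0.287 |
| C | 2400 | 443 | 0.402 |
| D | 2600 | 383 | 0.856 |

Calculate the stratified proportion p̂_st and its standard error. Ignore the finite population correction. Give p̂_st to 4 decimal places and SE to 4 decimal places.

N = 9050; stratum weights W_h = N_h/N.
p̂_st = Σ W_h p̂_h = (2350·0.288 + 1700·0.287 + 2400·0.402 + 2600·0.856)/9050 = 0.48123
V̂(p̂_st) = Σ W_h² p̂_h(1−p̂_h)/(n_h−1):
  stratum A: (2350/9050)²·0.288·0.712/415 = 3.33168e-05
  stratum B: (1700/9050)²·0.287·0.713/79 = 9.13998e-05
  stratum C: (2400/9050)²·0.402·0.598/442 = 3.82499e-05
  stratum D: (2600/9050)²·0.856·0.144/382 = 2.66331e-05
V̂(p̂_st) = 0.0001896; SE = √V̂ = 0.0137695

p̂_st ≈ 0.4812, SE ≈ 0.0138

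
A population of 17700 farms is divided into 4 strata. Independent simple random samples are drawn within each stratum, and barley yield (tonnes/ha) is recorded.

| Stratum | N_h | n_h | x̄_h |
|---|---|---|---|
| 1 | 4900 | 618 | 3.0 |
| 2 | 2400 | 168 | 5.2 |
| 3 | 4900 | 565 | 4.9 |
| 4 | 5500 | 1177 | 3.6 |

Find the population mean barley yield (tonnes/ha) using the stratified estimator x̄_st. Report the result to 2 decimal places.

x̄_st ≈ 4.01

N = Σ N_h = 17700. Stratum weights W_h = N_h/N.
x̄_st = (4900·3.0 + 2400·5.2 + 4900·4.9 + 5500·3.6) / 17700 = 4.0107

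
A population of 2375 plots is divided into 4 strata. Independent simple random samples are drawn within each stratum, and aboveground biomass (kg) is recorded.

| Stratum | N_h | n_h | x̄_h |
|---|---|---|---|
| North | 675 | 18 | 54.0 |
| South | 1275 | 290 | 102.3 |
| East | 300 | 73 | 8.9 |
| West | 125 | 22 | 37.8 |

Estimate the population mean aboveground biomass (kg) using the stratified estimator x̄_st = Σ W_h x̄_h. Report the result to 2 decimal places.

N = Σ N_h = 2375. Stratum weights W_h = N_h/N.
x̄_st = (675·54.0 + 1275·102.3 + 300·8.9 + 125·37.8) / 2375 = 73.3800

x̄_st ≈ 73.38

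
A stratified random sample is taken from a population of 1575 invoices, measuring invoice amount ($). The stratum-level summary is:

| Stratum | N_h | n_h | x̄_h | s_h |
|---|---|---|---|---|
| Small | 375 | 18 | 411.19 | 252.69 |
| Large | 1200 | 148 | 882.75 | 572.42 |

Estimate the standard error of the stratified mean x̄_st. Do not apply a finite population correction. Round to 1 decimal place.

V̂(x̄_st) = Σ W_h² s_h²/n_h, with W_h = N_h/N and N = 1575:
  stratum Small: (375/1575)²·252.69²/18 = 201.097
  stratum Large: (1200/1575)²·572.42²/148 = 1285.2
V̂(x̄_st) = 1486.29
SE(x̄_st) = √1486.29 = 38.5525

SE(x̄_st) ≈ 38.6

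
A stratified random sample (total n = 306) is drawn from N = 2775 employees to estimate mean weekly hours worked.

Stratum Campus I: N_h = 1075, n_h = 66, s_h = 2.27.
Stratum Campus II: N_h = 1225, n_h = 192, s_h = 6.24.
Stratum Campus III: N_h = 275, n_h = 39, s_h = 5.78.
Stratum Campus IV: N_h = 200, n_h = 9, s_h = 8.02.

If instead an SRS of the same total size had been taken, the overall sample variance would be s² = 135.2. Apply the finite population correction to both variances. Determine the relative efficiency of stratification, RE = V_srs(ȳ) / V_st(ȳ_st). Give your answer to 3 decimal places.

V̂(ȳ_st) = Σ W_h² (1 − n_h/N_h) s_h²/n_h, with W_h = N_h/N and N = 2775:
  stratum Campus I: (1075/2775)²·(1 − 66/1075)·2.27²/66 = 0.0109972
  stratum Campus II: (1225/2775)²·(1 − 192/1225)·6.24²/192 = 0.0333256
  stratum Campus III: (275/2775)²·(1 − 39/275)·5.78²/39 = 0.00721954
  stratum Campus IV: (200/2775)²·(1 − 9/200)·8.02²/9 = 0.0354522
V_st = 0.0869946
V_srs = (1 − 306/2775)·135.2/306 = 0.393109
Relative efficiency = V_srs / V_st = 0.393109/0.0869946 = 4.5188

RE ≈ 4.519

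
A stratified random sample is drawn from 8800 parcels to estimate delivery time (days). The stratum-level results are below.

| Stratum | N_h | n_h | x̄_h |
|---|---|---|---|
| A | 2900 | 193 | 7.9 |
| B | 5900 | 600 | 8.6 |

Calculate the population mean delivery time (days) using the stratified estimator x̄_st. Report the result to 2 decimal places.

x̄_st ≈ 8.37

N = Σ N_h = 8800. Stratum weights W_h = N_h/N.
x̄_st = (2900·7.9 + 5900·8.6) / 8800 = 8.3693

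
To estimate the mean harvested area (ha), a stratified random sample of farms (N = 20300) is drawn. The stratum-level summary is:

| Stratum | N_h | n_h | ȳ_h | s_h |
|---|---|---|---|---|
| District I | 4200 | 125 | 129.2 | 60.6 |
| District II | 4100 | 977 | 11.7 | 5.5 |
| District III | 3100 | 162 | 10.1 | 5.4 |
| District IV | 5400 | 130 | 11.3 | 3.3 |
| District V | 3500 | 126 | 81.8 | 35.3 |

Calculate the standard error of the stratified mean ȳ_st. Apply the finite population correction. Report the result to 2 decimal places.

SE(ȳ_st) ≈ 1.23

V̂(ȳ_st) = Σ W_h² (1 − n_h/N_h) s_h²/n_h, with W_h = N_h/N and N = 20300:
  stratum District I: (4200/20300)²·(1 − 125/4200)·60.6²/125 = 1.22017
  stratum District II: (4100/20300)²·(1 − 977/4100)·5.5²/977 = 0.000962043
  stratum District III: (3100/20300)²·(1 − 162/3100)·5.4²/162 = 0.00397827
  stratum District IV: (5400/20300)²·(1 − 130/5400)·3.3²/130 = 0.00578491
  stratum District V: (3500/20300)²·(1 − 126/3500)·35.3²/126 = 0.2834
V̂(ȳ_st) = 1.51429
SE(ȳ_st) = √1.51429 = 1.23057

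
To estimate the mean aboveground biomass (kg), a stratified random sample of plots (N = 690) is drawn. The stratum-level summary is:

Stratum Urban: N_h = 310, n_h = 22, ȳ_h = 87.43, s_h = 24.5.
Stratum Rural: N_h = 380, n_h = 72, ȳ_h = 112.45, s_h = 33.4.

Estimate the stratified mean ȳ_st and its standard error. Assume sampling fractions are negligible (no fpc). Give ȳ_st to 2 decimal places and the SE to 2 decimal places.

ȳ_st ≈ 101.21, SE ≈ 3.19

ȳ_st = Σ W_h ȳ_h = (310·87.43 + 380·112.45)/690 = 101.20913
V̂(ȳ_st) = Σ W_h² s_h²/n_h, with W_h = N_h/N and N = 690:
  stratum Urban: (310/690)²·24.5²/22 = 5.50725
  stratum Rural: (380/690)²·33.4²/72 = 4.69926
V̂(ȳ_st) = 10.2065
SE(ȳ_st) = √10.2065 = 3.19476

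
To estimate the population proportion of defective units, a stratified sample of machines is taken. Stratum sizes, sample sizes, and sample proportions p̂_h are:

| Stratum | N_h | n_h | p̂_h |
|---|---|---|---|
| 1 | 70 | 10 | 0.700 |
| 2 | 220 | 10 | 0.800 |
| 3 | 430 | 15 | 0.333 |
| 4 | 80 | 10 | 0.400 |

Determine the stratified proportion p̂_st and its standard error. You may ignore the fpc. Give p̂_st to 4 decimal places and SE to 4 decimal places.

N = 800; stratum weights W_h = N_h/N.
p̂_st = Σ W_h p̂_h = (70·0.700 + 220·0.800 + 430·0.333 + 80·0.400)/800 = 0.50024
V̂(p̂_st) = Σ W_h² p̂_h(1−p̂_h)/(n_h−1):
  stratum 1: (70/800)²·0.700·0.300/9 = 0.000178646
  stratum 2: (220/800)²·0.800·0.200/9 = 0.00134444
  stratum 3: (430/800)²·0.333·0.667/14 = 0.00458352
  stratum 4: (80/800)²·0.400·0.600/9 = 0.000266667
V̂(p̂_st) = 0.00637328; SE = √V̂ = 0.0798328

p̂_st ≈ 0.5002, SE ≈ 0.0798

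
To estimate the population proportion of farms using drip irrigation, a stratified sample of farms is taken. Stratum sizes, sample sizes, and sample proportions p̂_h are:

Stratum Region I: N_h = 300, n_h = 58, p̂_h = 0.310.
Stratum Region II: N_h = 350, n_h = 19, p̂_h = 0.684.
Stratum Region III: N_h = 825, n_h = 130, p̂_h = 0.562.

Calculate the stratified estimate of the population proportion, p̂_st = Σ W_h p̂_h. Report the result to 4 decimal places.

p̂_st ≈ 0.5397

N = 1475; stratum weights W_h = N_h/N.
p̂_st = Σ W_h p̂_h = (300·0.310 + 350·0.684 + 825·0.562)/1475 = 0.53969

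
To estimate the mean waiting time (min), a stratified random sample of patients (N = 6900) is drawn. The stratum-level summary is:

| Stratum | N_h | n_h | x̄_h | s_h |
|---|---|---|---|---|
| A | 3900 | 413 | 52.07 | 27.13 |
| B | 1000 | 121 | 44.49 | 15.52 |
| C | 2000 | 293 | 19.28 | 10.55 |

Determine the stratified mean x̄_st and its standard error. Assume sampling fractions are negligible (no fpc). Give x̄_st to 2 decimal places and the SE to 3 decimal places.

x̄_st = Σ W_h x̄_h = (3900·52.07 + 1000·44.49 + 2000·19.28)/6900 = 41.46710
V̂(x̄_st) = Σ W_h² s_h²/n_h, with W_h = N_h/N and N = 6900:
  stratum A: (3900/6900)²·27.13²/413 = 0.569352
  stratum B: (1000/6900)²·15.52²/121 = 0.0418119
  stratum C: (2000/6900)²·10.55²/293 = 0.0319153
V̂(x̄_st) = 0.643079
SE(x̄_st) = √0.643079 = 0.801922

x̄_st ≈ 41.47, SE ≈ 0.802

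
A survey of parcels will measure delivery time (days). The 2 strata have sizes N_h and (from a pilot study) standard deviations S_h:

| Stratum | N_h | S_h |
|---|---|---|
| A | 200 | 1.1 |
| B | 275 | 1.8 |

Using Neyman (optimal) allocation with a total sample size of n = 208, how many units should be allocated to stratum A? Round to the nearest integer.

64

Neyman allocation: n_h = n · N_h S_h / Σ N_i S_i, with n = 208.
  stratum A: N_h·S_h = 200·1.1 = 220.00
  stratum B: N_h·S_h = 275·1.8 = 495.00
Σ N_h S_h = 715.00
n for stratum A = 208·220.00/715.00 = 64.000 → 64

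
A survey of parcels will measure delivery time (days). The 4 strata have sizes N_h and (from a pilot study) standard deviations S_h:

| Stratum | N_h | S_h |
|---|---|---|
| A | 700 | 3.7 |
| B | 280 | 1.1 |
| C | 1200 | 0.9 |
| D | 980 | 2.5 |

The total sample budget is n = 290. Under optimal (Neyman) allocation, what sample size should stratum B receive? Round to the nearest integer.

Neyman allocation: n_h = n · N_h S_h / Σ N_i S_i, with n = 290.
  stratum A: N_h·S_h = 700·3.7 = 2590.00
  stratum B: N_h·S_h = 280·1.1 = 308.00
  stratum C: N_h·S_h = 1200·0.9 = 1080.00
  stratum D: N_h·S_h = 980·2.5 = 2450.00
Σ N_h S_h = 6428.00
n for stratum B = 290·308.00/6428.00 = 13.895 → 14

14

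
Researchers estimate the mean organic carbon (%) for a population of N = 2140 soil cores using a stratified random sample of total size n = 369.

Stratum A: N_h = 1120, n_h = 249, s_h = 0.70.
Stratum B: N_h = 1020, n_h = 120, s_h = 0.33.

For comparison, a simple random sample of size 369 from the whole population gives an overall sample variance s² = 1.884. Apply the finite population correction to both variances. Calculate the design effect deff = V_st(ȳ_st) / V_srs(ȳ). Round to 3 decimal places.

deff ≈ 0.142

V̂(ȳ_st) = Σ W_h² (1 − n_h/N_h) s_h²/n_h, with W_h = N_h/N and N = 2140:
  stratum A: (1120/2140)²·(1 − 249/1120)·0.70²/249 = 0.000419185
  stratum B: (1020/2140)²·(1 − 120/1020)·0.33²/120 = 0.000181912
V_st = 0.000601097
V_srs = (1 − 369/2140)·1.884/369 = 0.00422532
deff = V_st / V_srs = 0.000601097/0.00422532 = 0.1423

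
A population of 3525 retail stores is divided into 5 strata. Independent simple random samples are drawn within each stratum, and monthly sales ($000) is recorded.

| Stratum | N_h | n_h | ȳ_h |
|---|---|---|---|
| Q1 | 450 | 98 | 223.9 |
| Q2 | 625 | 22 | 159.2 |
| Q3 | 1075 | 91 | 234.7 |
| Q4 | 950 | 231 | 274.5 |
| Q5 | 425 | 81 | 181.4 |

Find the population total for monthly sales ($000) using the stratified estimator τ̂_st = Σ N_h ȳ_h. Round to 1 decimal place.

τ̂_st = Σ N_h ȳ_h = 450·223.9 + 625·159.2 + 1075·234.7 + 950·274.5 + 425·181.4 = 790427.5

τ̂_st ≈ 790427.5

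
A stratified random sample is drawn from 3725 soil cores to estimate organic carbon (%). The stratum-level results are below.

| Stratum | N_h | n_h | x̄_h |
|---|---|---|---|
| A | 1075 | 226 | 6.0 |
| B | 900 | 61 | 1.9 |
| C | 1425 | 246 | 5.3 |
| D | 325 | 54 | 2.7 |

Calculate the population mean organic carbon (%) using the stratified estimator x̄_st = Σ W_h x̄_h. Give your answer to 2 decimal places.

x̄_st ≈ 4.45

N = Σ N_h = 3725. Stratum weights W_h = N_h/N.
x̄_st = (1075·6.0 + 900·1.9 + 1425·5.3 + 325·2.7) / 3725 = 4.4537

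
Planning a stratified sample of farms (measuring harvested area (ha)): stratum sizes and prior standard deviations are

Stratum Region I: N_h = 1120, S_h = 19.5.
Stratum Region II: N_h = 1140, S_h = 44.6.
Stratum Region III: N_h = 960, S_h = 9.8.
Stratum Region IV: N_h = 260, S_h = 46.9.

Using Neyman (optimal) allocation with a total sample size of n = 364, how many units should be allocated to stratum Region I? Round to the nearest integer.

84

Neyman allocation: n_h = n · N_h S_h / Σ N_i S_i, with n = 364.
  stratum Region I: N_h·S_h = 1120·19.5 = 21840.00
  stratum Region II: N_h·S_h = 1140·44.6 = 50844.00
  stratum Region III: N_h·S_h = 960·9.8 = 9408.00
  stratum Region IV: N_h·S_h = 260·46.9 = 12194.00
Σ N_h S_h = 94286.00
n for stratum Region I = 364·21840.00/94286.00 = 84.315 → 84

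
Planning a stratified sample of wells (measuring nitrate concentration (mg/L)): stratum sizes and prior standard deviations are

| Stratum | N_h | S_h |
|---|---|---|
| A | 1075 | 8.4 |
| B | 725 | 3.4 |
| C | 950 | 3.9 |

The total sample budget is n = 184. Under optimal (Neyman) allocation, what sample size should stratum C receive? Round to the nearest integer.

Neyman allocation: n_h = n · N_h S_h / Σ N_i S_i, with n = 184.
  stratum A: N_h·S_h = 1075·8.4 = 9030.00
  stratum B: N_h·S_h = 725·3.4 = 2465.00
  stratum C: N_h·S_h = 950·3.9 = 3705.00
Σ N_h S_h = 15200.00
n for stratum C = 184·3705.00/15200.00 = 44.850 → 45

45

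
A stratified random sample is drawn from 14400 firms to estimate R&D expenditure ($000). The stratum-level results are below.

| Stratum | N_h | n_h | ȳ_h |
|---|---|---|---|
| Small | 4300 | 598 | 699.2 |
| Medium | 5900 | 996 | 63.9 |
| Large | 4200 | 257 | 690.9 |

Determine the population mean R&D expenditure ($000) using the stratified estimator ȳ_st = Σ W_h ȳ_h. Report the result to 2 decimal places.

ȳ_st ≈ 436.48

N = Σ N_h = 14400. Stratum weights W_h = N_h/N.
ȳ_st = (4300·699.2 + 5900·63.9 + 4200·690.9) / 14400 = 436.4826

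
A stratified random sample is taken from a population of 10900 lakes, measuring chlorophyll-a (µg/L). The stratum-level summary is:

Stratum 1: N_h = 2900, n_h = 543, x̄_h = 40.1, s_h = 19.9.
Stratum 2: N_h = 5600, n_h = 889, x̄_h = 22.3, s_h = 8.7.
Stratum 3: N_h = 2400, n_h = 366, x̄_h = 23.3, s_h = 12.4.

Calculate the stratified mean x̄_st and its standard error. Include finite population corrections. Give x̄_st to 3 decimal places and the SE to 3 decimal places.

x̄_st ≈ 27.256, SE ≈ 0.280

x̄_st = Σ W_h x̄_h = (2900·40.1 + 5600·22.3 + 2400·23.3)/10900 = 27.25596
V̂(x̄_st) = Σ W_h² (1 − n_h/N_h) s_h²/n_h, with W_h = N_h/N and N = 10900:
  stratum 1: (2900/10900)²·(1 − 543/2900)·19.9²/543 = 0.0419576
  stratum 2: (5600/10900)²·(1 − 889/5600)·8.7²/889 = 0.0189054
  stratum 3: (2400/10900)²·(1 − 366/2400)·12.4²/366 = 0.0172612
V̂(x̄_st) = 0.0781242
SE(x̄_st) = √0.0781242 = 0.279507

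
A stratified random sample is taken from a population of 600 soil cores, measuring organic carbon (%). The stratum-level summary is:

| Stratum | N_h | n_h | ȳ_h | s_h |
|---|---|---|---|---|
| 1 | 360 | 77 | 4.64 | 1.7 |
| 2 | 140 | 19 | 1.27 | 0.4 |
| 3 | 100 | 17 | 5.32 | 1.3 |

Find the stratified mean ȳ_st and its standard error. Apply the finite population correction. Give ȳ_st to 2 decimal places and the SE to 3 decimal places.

ȳ_st ≈ 3.97, SE ≈ 0.115

ȳ_st = Σ W_h ȳ_h = (360·4.64 + 140·1.27 + 100·5.32)/600 = 3.96700
V̂(ȳ_st) = Σ W_h² (1 − n_h/N_h) s_h²/n_h, with W_h = N_h/N and N = 600:
  stratum 1: (360/600)²·(1 − 77/360)·1.7²/77 = 0.0106217
  stratum 2: (140/600)²·(1 − 19/140)·0.4²/19 = 0.000396257
  stratum 3: (100/600)²·(1 − 17/100)·1.3²/17 = 0.00229199
V̂(ȳ_st) = 0.0133099
SE(ȳ_st) = √0.0133099 = 0.115369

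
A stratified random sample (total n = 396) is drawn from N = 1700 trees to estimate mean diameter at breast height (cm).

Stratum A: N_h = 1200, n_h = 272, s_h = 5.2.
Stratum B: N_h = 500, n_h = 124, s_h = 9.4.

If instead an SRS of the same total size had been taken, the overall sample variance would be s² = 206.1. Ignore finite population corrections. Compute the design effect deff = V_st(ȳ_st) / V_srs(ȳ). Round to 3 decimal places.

deff ≈ 0.214

V̂(ȳ_st) = Σ W_h² s_h²/n_h, with W_h = N_h/N and N = 1700:
  stratum A: (1200/1700)²·5.2²/272 = 0.0495339
  stratum B: (500/1700)²·9.4²/124 = 0.0616419
V_st = 0.111176
V_srs = s²/n = 206.1/396 = 0.520455
deff = V_st / V_srs = 0.111176/0.520455 = 0.2136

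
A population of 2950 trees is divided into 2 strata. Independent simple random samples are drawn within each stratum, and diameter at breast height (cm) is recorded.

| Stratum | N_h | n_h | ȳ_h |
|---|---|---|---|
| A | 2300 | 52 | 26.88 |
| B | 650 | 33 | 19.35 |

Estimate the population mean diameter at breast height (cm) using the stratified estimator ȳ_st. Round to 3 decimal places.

N = Σ N_h = 2950. Stratum weights W_h = N_h/N.
ȳ_st = (2300·26.88 + 650·19.35) / 2950 = 25.22085

ȳ_st ≈ 25.221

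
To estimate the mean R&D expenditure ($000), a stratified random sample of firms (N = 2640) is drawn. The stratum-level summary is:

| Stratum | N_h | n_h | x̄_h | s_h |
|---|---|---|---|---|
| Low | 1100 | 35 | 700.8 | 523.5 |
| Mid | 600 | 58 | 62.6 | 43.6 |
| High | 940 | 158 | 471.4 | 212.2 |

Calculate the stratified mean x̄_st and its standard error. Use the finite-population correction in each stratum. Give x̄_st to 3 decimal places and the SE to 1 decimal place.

x̄_st ≈ 474.074, SE ≈ 36.7

x̄_st = Σ W_h x̄_h = (1100·700.8 + 600·62.6 + 940·471.4)/2640 = 474.07424
V̂(x̄_st) = Σ W_h² (1 − n_h/N_h) s_h²/n_h, with W_h = N_h/N and N = 2640:
  stratum Low: (1100/2640)²·(1 − 35/1100)·523.5²/35 = 1316.13
  stratum Mid: (600/2640)²·(1 − 58/600)·43.6²/58 = 1.52928
  stratum High: (940/2640)²·(1 − 158/940)·212.2²/158 = 30.058
V̂(x̄_st) = 1347.72
SE(x̄_st) = √1347.72 = 36.7113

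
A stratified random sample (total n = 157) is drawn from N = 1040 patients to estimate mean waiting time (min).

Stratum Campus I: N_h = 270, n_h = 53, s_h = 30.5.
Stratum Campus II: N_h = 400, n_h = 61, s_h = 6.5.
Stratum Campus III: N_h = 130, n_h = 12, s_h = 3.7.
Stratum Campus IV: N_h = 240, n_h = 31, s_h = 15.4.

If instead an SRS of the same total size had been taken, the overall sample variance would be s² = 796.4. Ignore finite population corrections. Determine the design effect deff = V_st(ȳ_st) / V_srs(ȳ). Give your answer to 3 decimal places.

V̂(ȳ_st) = Σ W_h² s_h²/n_h, with W_h = N_h/N and N = 1040:
  stratum Campus I: (270/1040)²·30.5²/53 = 1.183
  stratum Campus II: (400/1040)²·6.5²/61 = 0.102459
  stratum Campus III: (130/1040)²·3.7²/12 = 0.0178255
  stratum Campus IV: (240/1040)²·15.4²/31 = 0.407414
V_st = 1.7107
V_srs = s²/n = 796.4/157 = 5.07261
deff = V_st / V_srs = 1.7107/5.07261 = 0.3372

deff ≈ 0.337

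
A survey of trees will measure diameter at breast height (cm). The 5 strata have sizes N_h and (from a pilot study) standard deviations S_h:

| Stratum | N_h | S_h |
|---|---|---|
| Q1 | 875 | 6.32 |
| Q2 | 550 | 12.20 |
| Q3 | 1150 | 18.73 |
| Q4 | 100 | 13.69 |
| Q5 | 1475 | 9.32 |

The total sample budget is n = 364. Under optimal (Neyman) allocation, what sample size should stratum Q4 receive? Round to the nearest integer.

10

Neyman allocation: n_h = n · N_h S_h / Σ N_i S_i, with n = 364.
  stratum Q1: N_h·S_h = 875·6.32 = 5530.00
  stratum Q2: N_h·S_h = 550·12.20 = 6710.00
  stratum Q3: N_h·S_h = 1150·18.73 = 21539.50
  stratum Q4: N_h·S_h = 100·13.69 = 1369.00
  stratum Q5: N_h·S_h = 1475·9.32 = 13747.00
Σ N_h S_h = 48895.50
n for stratum Q4 = 364·1369.00/48895.50 = 10.191 → 10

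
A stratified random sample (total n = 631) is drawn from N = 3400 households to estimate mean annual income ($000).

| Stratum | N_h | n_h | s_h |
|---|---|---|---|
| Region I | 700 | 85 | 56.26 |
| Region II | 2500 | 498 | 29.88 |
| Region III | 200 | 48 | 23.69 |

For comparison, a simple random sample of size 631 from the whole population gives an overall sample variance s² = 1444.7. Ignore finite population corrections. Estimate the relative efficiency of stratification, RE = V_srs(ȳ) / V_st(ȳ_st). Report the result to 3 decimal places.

V̂(ȳ_st) = Σ W_h² s_h²/n_h, with W_h = N_h/N and N = 3400:
  stratum Region I: (700/3400)²·56.26²/85 = 1.57841
  stratum Region II: (2500/3400)²·29.88²/498 = 0.969291
  stratum Region III: (200/3400)²·23.69²/48 = 0.0404568
V_st = 2.58815
V_srs = s²/n = 1444.7/631 = 2.28954
Relative efficiency = V_srs / V_st = 2.28954/2.58815 = 0.8846

RE ≈ 0.885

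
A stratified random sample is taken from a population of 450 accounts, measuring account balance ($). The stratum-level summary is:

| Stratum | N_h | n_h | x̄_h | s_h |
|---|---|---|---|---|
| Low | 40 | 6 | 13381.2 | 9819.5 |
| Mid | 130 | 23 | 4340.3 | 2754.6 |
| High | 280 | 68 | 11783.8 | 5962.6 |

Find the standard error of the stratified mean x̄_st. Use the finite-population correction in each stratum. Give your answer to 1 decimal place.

SE(x̄_st) ≈ 532.8

V̂(x̄_st) = Σ W_h² (1 − n_h/N_h) s_h²/n_h, with W_h = N_h/N and N = 450:
  stratum Low: (40/450)²·(1 − 6/40)·9819.5²/6 = 107930
  stratum Mid: (130/450)²·(1 − 23/130)·2754.6²/23 = 22661.6
  stratum High: (280/450)²·(1 − 68/280)·5962.6²/68 = 153261
V̂(x̄_st) = 283852
SE(x̄_st) = √283852 = 532.778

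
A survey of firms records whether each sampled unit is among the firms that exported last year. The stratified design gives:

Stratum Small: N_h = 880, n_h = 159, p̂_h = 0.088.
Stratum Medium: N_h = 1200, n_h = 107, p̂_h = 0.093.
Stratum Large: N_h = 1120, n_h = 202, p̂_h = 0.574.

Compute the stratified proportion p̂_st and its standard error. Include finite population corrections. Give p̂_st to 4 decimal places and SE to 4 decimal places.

p̂_st ≈ 0.2600, SE ≈ 0.0160

N = 3200; stratum weights W_h = N_h/N.
p̂_st = Σ W_h p̂_h = (880·0.088 + 1200·0.093 + 1120·0.574)/3200 = 0.25998
V̂(p̂_st) = Σ W_h² (1 − n_h/N_h) p̂_h(1−p̂_h)/(n_h−1):
  stratum Small: (880/3200)²·(1 − 159/880)·0.088·0.912/158 = 3.1473e-05
  stratum Medium: (1200/3200)²·(1 − 107/1200)·0.093·0.907/106 = 0.000101926
  stratum Large: (1120/3200)²·(1 − 202/1120)·0.574·0.426/201 = 0.000122148
V̂(p̂_st) = 0.000255547; SE = √V̂ = 0.0159858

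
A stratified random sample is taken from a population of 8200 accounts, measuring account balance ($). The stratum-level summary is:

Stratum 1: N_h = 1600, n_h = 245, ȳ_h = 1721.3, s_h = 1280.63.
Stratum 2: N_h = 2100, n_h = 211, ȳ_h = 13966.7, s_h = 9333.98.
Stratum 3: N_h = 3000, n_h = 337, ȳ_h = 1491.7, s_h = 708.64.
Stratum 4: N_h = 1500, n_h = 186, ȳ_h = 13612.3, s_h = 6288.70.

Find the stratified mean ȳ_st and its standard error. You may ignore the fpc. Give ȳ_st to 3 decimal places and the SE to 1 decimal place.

ȳ_st = Σ W_h ȳ_h = (1600·1721.3 + 2100·13966.7 + 3000·1491.7 + 1500·13612.3)/8200 = 6948.50000
V̂(ȳ_st) = Σ W_h² s_h²/n_h, with W_h = N_h/N and N = 8200:
  stratum 1: (1600/8200)²·1280.63²/245 = 254.855
  stratum 2: (2100/8200)²·9333.98²/211 = 27080.8
  stratum 3: (3000/8200)²·708.64²/337 = 199.451
  stratum 4: (1500/8200)²·6288.70²/186 = 7114.82
V̂(ȳ_st) = 34650
SE(ȳ_st) = √34650 = 186.145

ȳ_st ≈ 6948.500, SE ≈ 186.1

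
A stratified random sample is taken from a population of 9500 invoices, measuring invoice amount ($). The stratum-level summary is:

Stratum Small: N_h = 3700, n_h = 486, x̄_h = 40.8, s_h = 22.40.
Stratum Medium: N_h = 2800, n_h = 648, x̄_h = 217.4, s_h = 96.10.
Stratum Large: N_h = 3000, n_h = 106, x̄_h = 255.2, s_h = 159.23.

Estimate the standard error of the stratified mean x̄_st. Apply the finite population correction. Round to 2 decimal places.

V̂(x̄_st) = Σ W_h² (1 − n_h/N_h) s_h²/n_h, with W_h = N_h/N and N = 9500:
  stratum Small: (3700/9500)²·(1 − 486/3700)·22.40²/486 = 0.136038
  stratum Medium: (2800/9500)²·(1 − 648/2800)·96.10²/648 = 0.951535
  stratum Large: (3000/9500)²·(1 − 106/3000)·159.23²/106 = 23.01
V̂(x̄_st) = 24.0976
SE(x̄_st) = √24.0976 = 4.90893

SE(x̄_st) ≈ 4.91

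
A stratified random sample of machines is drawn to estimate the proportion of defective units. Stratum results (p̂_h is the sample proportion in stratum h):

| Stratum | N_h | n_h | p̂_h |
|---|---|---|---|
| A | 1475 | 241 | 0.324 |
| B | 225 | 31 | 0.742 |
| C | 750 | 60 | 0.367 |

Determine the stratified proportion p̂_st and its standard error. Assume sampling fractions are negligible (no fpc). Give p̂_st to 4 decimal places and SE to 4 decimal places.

N = 2450; stratum weights W_h = N_h/N.
p̂_st = Σ W_h p̂_h = (1475·0.324 + 225·0.742 + 750·0.367)/2450 = 0.37555
V̂(p̂_st) = Σ W_h² p̂_h(1−p̂_h)/(n_h−1):
  stratum A: (1475/2450)²·0.324·0.676/240 = 0.000330775
  stratum B: (225/2450)²·0.742·0.258/30 = 5.3819e-05
  stratum C: (750/2450)²·0.367·0.633/59 = 0.000368984
V̂(p̂_st) = 0.000753578; SE = √V̂ = 0.0274514

p̂_st ≈ 0.3756, SE ≈ 0.0275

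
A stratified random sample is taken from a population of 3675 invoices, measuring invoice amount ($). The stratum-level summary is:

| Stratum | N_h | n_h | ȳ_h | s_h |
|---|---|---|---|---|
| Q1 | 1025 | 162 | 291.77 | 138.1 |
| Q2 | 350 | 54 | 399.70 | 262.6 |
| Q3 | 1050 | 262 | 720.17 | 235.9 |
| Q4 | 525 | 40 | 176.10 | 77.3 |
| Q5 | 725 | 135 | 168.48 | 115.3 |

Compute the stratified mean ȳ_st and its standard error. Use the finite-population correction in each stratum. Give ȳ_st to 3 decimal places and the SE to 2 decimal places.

ȳ_st = Σ W_h ȳ_h = (1025·291.77 + 350·399.70 + 1050·720.17 + 525·176.10 + 725·168.48)/3675 = 383.60224
V̂(ȳ_st) = Σ W_h² (1 − n_h/N_h) s_h²/n_h, with W_h = N_h/N and N = 3675:
  stratum Q1: (1025/3675)²·(1 − 162/1025)·138.1²/162 = 7.71067
  stratum Q2: (350/3675)²·(1 − 54/350)·262.6²/54 = 9.79582
  stratum Q3: (1050/3675)²·(1 − 262/1050)·235.9²/262 = 13.0123
  stratum Q4: (525/3675)²·(1 − 40/525)·77.3²/40 = 2.81634
  stratum Q5: (725/3675)²·(1 − 135/725)·115.3²/135 = 3.11889
V̂(ȳ_st) = 36.4541
SE(ȳ_st) = √36.4541 = 6.03772

ȳ_st ≈ 383.602, SE ≈ 6.04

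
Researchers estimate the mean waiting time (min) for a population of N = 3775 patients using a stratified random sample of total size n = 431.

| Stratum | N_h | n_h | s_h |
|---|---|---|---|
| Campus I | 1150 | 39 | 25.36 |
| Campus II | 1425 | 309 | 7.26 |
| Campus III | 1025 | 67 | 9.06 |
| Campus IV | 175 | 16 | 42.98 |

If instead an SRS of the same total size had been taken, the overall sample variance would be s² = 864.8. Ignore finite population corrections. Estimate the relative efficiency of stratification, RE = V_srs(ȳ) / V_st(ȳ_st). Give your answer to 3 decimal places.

RE ≈ 1.060

V̂(ȳ_st) = Σ W_h² s_h²/n_h, with W_h = N_h/N and N = 3775:
  stratum Campus I: (1150/3775)²·25.36²/39 = 1.53037
  stratum Campus II: (1425/3775)²·7.26²/309 = 0.0243058
  stratum Campus III: (1025/3775)²·9.06²/67 = 0.0903224
  stratum Campus IV: (175/3775)²·42.98²/16 = 0.248116
V_st = 1.89311
V_srs = s²/n = 864.8/431 = 2.0065
Relative efficiency = V_srs / V_st = 2.0065/1.89311 = 1.0599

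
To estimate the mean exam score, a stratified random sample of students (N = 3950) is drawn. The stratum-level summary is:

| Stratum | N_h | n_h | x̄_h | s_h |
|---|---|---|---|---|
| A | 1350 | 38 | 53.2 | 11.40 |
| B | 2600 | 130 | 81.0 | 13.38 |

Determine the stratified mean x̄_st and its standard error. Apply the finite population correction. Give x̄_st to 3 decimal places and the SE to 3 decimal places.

x̄_st ≈ 71.499, SE ≈ 0.977

x̄_st = Σ W_h x̄_h = (1350·53.2 + 2600·81.0)/3950 = 71.49873
V̂(x̄_st) = Σ W_h² (1 − n_h/N_h) s_h²/n_h, with W_h = N_h/N and N = 3950:
  stratum A: (1350/3950)²·(1 − 38/1350)·11.40²/38 = 0.388239
  stratum B: (2600/3950)²·(1 − 130/2600)·13.38²/130 = 0.56682
V̂(x̄_st) = 0.955059
SE(x̄_st) = √0.955059 = 0.977271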